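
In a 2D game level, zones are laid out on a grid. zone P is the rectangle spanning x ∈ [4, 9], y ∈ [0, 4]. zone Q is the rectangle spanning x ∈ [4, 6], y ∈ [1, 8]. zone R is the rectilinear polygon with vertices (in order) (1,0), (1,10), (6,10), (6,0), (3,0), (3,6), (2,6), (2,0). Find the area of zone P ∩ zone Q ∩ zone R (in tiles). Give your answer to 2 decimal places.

6.00

The intersection is the polygon with vertices (6,1), (4,1), (4,4), (6,4).
By the shoelace formula its area is 6.00.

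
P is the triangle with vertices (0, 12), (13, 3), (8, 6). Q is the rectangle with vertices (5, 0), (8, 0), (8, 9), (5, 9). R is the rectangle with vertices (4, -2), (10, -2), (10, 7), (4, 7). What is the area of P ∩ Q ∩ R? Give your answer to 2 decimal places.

0.46

The intersection is the polygon with vertices (8,6), (6.667,7), (7.222,7), (8,6.462).
By the shoelace formula its area is 0.46.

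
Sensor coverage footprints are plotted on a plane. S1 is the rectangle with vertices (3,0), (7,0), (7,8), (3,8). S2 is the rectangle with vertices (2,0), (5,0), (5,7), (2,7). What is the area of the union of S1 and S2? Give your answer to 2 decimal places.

By inclusion–exclusion:
Individual areas: |S1| = 32, |S2| = 21.
|S1∩S2|: x∈[3,5], y∈[0,7] → 2·7 = 14.
|S1 ∪ S2| = 53 − 14 = 39.00.

39.00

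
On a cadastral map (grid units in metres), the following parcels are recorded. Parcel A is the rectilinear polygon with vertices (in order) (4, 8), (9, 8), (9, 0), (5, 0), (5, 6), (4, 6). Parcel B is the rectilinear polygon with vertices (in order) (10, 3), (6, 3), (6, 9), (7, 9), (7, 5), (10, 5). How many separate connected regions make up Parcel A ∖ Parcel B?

Parcel A ∖ Parcel B splits into 2 disjoint pieces (area 19, area 6).

2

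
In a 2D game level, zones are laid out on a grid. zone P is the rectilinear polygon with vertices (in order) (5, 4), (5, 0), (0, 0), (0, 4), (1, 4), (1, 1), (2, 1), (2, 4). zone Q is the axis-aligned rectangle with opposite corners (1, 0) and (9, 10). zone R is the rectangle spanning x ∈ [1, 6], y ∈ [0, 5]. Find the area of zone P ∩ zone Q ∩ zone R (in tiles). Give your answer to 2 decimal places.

13.00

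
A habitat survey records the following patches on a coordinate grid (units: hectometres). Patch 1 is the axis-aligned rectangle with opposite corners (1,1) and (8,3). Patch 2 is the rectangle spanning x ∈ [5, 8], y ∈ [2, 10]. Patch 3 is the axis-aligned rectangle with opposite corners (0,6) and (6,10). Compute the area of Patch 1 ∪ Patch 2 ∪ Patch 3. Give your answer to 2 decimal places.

55.00

By inclusion–exclusion:
Individual areas: |Patch 1| = 14, |Patch 2| = 24, |Patch 3| = 24.
|Patch 1∩Patch 2|: x∈[5,8], y∈[2,3] → 3·1 = 3.
|Patch 1∩Patch 3| = 0 (no overlap).
|Patch 2∩Patch 3|: x∈[5,6], y∈[6,10] → 1·4 = 4.
|Patch 1∩Patch 2∩Patch 3| = 0.
|Patch 1 ∪ Patch 2 ∪ Patch 3| = 62 − 7 + 0 = 55.00.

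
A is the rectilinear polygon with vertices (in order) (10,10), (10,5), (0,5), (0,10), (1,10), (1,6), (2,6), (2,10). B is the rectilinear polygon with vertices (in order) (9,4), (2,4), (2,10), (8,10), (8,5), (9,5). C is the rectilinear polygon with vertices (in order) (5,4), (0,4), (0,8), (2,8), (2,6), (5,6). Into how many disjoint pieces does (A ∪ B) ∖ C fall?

(A ∪ B) ∖ C splits into 2 disjoint pieces (area 41, area 2).

2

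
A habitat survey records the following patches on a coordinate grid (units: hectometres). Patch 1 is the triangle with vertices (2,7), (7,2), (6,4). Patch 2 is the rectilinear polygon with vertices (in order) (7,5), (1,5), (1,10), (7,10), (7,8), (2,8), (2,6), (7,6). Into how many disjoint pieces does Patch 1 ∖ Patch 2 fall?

2

Patch 1 ∖ Patch 2 splits into 2 disjoint pieces (area 0.1667, area 1.8333).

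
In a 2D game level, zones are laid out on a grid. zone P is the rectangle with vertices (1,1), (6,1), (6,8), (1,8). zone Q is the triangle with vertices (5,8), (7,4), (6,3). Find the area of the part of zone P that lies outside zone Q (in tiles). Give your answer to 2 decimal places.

33.50

|zone P| = 35, |zone P∩zone Q| = 1.5.
|zone P ∖ zone Q| = |zone P| − |zone P∩zone Q| = 35 − 1.5 = 33.50.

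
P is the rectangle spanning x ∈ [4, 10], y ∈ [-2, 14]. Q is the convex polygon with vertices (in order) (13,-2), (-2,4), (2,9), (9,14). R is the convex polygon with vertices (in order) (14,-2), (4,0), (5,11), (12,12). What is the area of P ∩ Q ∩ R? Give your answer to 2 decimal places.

The intersection is the polygon with vertices (4.14,1.544), (5,11), (9.586,11.655), (10,10), (10,-0.8).
By the shoelace formula its area is 59.64.

59.64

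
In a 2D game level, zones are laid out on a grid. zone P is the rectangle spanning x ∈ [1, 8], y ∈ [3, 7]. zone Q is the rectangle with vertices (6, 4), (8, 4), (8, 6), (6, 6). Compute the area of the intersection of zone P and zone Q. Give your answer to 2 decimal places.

|zone P∩zone Q|: x∈[6,8], y∈[4,6] → 2·2 = 4.

4.00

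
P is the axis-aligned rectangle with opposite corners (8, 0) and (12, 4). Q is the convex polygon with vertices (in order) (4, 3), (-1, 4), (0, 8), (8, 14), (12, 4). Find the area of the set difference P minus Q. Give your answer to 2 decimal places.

|P| = 16, |P∩Q| = 1.
|P ∖ Q| = |P| − |P∩Q| = 16 − 1 = 15.00.

15.00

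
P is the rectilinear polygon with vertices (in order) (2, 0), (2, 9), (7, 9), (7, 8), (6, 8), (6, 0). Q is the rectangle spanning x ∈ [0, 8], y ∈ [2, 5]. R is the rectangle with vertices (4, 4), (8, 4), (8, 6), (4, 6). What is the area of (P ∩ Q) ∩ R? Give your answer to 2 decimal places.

The region (P ∩ Q) ∩ R is the polygon with vertices (6,5), (6,4), (4,4), (4,5).
By the shoelace formula its area is 2.00.

2.00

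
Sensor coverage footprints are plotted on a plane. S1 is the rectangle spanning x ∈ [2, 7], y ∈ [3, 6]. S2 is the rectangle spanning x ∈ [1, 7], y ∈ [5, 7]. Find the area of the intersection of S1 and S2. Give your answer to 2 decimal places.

|S1∩S2|: x∈[2,7], y∈[5,6] → 5·1 = 5.

5.00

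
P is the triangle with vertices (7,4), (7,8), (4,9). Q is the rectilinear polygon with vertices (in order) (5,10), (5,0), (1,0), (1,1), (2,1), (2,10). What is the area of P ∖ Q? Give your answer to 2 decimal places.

5.33

|P| = 6, |P∩Q| = 0.6667.
|P ∖ Q| = |P| − |P∩Q| = 6 − 0.6667 = 5.33.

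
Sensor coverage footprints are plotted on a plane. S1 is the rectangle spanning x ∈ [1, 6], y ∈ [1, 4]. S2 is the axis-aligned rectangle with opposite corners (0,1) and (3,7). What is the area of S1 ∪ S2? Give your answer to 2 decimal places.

By inclusion–exclusion:
Individual areas: |S1| = 15, |S2| = 18.
|S1∩S2|: x∈[1,3], y∈[1,4] → 2·3 = 6.
|S1 ∪ S2| = 33 − 6 = 27.00.

27.00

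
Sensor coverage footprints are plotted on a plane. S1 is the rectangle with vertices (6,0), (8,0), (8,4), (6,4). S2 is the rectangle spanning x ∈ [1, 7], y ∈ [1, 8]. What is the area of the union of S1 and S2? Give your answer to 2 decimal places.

By inclusion–exclusion:
Individual areas: |S1| = 8, |S2| = 42.
|S1∩S2|: x∈[6,7], y∈[1,4] → 1·3 = 3.
|S1 ∪ S2| = 50 − 3 = 47.00.

47.00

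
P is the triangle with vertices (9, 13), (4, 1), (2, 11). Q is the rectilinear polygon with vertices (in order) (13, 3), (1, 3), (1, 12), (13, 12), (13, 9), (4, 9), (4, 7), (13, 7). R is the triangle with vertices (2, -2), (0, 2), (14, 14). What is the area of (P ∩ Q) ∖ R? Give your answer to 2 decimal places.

|P ∩ Q| = 28.3917.
|(P ∩ Q) ∩ R| = 6.5004.
|(P ∩ Q) ∖ R| = 28.3917 − 6.5004 = 21.89.

21.89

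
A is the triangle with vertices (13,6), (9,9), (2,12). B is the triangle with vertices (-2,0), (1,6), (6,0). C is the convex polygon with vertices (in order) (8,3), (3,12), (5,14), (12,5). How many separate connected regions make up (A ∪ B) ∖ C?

3

(A ∪ B) ∖ C splits into 3 disjoint pieces (area 0.1101, area 1.3402, area 24).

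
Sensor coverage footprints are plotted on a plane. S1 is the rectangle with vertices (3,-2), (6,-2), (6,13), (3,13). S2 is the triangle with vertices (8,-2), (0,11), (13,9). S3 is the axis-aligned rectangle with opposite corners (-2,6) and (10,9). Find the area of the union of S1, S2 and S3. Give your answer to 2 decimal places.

By inclusion–exclusion:
Individual areas: |S1| = 45, |S2| = 76.5, |S3| = 36.
|S1∩S2| = 19.8606.
|S1∩S3|: x∈[3,6], y∈[6,9] → 3·3 = 9.
|S2∩S3| = 23.5385.
|S1∩S2∩S3| = 8.9952.
|S1 ∪ S2 ∪ S3| = 157.5 − 52.399 + 8.9952 = 114.10.

114.10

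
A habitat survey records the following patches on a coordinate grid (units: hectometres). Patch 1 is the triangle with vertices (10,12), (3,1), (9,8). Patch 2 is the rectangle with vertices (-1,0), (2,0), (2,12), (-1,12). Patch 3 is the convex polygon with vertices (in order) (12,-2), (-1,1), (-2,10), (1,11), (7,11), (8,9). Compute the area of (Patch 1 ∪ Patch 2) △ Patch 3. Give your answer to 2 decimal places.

|Patch 1 ∪ Patch 2| = 44.5.
|(Patch 1 ∪ Patch 2) ∩ Patch 3| = 36.0282.
|(Patch 1 ∪ Patch 2) △ Patch 3| = 44.5 + 122.5 − 72.0565 = 94.94.

94.94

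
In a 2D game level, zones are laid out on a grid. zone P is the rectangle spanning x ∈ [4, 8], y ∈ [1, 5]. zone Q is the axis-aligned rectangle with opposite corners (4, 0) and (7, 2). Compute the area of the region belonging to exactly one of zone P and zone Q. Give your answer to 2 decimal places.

16.00

|zone P∩zone Q|: x∈[4,7], y∈[1,2] → 3·1 = 3.
|zone P △ zone Q| = |zone P| + |zone Q| − 2·|zone P∩zone Q| = 16 + 6 − 6 = 16.00.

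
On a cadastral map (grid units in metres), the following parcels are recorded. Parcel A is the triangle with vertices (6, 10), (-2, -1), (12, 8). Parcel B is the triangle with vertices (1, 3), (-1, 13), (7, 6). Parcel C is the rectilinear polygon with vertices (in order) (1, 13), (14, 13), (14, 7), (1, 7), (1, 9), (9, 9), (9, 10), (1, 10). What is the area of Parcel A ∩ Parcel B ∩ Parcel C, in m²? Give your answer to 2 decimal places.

1.11

The intersection is the polygon with vertices (5.857,7), (3.818,7), (4.611,8.09).
By the shoelace formula its area is 1.11.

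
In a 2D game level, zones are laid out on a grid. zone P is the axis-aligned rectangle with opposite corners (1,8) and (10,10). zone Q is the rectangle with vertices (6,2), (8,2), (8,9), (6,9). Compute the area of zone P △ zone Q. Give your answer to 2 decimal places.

|zone P∩zone Q|: x∈[6,8], y∈[8,9] → 2·1 = 2.
|zone P △ zone Q| = |zone P| + |zone Q| − 2·|zone P∩zone Q| = 18 + 14 − 4 = 28.00.

28.00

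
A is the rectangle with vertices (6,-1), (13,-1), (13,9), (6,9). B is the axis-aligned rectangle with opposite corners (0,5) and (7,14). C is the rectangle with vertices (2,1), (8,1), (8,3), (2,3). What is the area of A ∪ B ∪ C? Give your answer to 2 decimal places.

137.00

By inclusion–exclusion:
Individual areas: |A| = 70, |B| = 63, |C| = 12.
|A∩B|: x∈[6,7], y∈[5,9] → 1·4 = 4.
|A∩C|: x∈[6,8], y∈[1,3] → 2·2 = 4.
|B∩C| = 0 (no overlap).
|A∩B∩C| = 0.
|A ∪ B ∪ C| = 145 − 8 + 0 = 137.00.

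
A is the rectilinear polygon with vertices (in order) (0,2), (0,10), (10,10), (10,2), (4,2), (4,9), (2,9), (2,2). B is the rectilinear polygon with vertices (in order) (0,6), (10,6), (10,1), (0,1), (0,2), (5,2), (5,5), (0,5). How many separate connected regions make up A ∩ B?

2

A ∩ B splits into 2 disjoint pieces (area 2, area 21).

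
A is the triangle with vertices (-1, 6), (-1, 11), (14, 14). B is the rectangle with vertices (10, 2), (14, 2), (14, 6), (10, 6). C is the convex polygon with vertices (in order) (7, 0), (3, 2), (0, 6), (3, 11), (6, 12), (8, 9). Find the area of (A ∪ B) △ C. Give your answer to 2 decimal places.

|A ∪ B| = 53.5.
|(A ∪ B) ∩ C| = 12.5889.
|(A ∪ B) △ C| = 53.5 + 60.5 − 25.1778 = 88.82.

88.82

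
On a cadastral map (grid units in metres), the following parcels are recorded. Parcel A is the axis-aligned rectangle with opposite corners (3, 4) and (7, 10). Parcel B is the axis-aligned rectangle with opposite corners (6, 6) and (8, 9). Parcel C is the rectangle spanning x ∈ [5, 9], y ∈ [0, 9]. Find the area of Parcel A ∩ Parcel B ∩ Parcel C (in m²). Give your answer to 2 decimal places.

3.00

The intersection is the polygon with vertices (6,6), (6,9), (7,9), (7,6).
By the shoelace formula its area is 3.00.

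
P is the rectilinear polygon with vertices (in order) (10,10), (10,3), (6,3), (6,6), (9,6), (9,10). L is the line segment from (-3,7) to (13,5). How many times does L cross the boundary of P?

The segment meets the boundary at (10,5.375), (6,5.875).

2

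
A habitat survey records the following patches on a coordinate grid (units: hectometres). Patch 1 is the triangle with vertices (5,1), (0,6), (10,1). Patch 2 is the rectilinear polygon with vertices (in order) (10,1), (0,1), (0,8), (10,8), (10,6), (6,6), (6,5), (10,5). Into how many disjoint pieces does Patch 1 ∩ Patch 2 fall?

Patch 1 ∩ Patch 2 is a single connected region.

1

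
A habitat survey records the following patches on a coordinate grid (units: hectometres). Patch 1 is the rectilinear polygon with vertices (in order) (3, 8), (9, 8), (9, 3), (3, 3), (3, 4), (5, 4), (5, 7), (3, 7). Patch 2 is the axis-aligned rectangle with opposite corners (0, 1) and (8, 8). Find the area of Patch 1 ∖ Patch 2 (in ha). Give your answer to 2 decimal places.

5.00

|Patch 1| = 24, |Patch 1∩Patch 2| = 19.
|Patch 1 ∖ Patch 2| = |Patch 1| − |Patch 1∩Patch 2| = 24 − 19 = 5.00.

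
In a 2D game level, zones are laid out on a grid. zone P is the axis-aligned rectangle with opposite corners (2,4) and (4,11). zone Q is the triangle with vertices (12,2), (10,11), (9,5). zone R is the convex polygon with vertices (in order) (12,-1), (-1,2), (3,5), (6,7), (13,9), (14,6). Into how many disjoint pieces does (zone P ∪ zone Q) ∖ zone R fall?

(zone P ∪ zone Q) ∖ zone R splits into 2 disjoint pieces (area 12.0417, area 1.5672).

2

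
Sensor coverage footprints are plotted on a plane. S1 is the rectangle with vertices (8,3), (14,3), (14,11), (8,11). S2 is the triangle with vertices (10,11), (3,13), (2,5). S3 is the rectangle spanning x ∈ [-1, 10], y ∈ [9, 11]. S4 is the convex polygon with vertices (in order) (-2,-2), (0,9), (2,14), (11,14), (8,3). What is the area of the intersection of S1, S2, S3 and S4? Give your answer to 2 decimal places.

1.50

The intersection is the polygon with vertices (8,9.5), (8,11), (10,11).
By the shoelace formula its area is 1.50.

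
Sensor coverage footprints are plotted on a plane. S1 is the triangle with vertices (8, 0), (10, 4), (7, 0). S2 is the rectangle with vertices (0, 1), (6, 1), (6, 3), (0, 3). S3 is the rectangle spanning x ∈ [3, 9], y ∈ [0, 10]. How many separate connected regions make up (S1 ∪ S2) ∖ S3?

2

(S1 ∪ S2) ∖ S3 splits into 2 disjoint pieces (area 0.3333, area 6).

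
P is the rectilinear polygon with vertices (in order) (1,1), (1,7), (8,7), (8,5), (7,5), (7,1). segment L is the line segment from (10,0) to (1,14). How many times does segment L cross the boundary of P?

2

The segment meets the boundary at (5.5,7), (7,4.667).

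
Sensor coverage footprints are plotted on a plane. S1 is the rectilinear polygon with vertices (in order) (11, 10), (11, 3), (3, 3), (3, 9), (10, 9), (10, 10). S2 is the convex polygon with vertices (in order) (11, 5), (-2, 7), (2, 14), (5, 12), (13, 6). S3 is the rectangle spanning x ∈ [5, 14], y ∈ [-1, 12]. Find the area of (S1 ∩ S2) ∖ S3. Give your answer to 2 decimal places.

|S1 ∩ S2| = 25.5769.
|(S1 ∩ S2) ∩ S3| = 19.7308.
|(S1 ∩ S2) ∖ S3| = 25.5769 − 19.7308 = 5.85.

5.85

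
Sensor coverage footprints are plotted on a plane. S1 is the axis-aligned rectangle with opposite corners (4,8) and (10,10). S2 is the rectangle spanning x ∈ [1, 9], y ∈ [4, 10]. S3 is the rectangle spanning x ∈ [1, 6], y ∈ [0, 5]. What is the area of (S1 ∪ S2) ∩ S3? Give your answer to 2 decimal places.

The region (S1 ∪ S2) ∩ S3 is the polygon with vertices (1,4), (1,5), (6,5), (6,4).
By the shoelace formula its area is 5.00.

5.00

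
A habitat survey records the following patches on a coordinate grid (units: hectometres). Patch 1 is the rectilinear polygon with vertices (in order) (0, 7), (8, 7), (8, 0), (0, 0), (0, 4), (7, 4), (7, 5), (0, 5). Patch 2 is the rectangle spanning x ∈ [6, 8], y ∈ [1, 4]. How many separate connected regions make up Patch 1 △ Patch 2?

2

Patch 1 △ Patch 2 splits into 2 disjoint pieces (area 17, area 26).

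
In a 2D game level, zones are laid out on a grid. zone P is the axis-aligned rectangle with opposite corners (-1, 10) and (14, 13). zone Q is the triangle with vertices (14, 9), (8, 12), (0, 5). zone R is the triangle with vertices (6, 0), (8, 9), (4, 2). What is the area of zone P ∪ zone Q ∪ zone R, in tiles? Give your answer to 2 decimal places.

82.06

By inclusion–exclusion:
Individual areas: |zone P| = 45, |zone Q| = 33, |zone R| = 11.
|zone P∩zone Q| = 6.2857.
|zone P∩zone R| = 0.
|zone Q∩zone R| = 0.6548.
|zone P∩zone Q∩zone R| = 0.
|zone P ∪ zone Q ∪ zone R| = 89 − 6.9405 + 0 = 82.06.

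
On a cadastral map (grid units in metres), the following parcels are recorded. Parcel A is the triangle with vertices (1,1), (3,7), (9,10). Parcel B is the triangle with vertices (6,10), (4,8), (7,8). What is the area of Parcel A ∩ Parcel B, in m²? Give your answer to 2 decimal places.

The intersection is the polygon with vertices (6.6,8.8), (7,8), (5,8).
By the shoelace formula its area is 0.80.

0.80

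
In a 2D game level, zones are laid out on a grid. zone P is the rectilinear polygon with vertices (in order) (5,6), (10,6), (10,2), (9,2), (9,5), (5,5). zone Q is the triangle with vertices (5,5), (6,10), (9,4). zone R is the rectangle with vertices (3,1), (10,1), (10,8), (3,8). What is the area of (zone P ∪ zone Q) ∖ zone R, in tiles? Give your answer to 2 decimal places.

1.40

|zone P ∪ zone Q| = 15.35.
|(zone P ∪ zone Q) ∩ zone R| = 13.95.
|(zone P ∪ zone Q) ∖ zone R| = 15.35 − 13.95 = 1.40.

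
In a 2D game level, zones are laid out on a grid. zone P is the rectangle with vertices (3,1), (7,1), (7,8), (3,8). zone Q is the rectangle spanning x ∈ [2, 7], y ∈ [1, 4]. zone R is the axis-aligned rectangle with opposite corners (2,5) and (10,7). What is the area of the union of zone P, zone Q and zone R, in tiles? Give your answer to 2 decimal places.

39.00

By inclusion–exclusion:
Individual areas: |zone P| = 28, |zone Q| = 15, |zone R| = 16.
|zone P∩zone Q|: x∈[3,7], y∈[1,4] → 4·3 = 12.
|zone P∩zone R|: x∈[3,7], y∈[5,7] → 4·2 = 8.
|zone Q∩zone R| = 0 (no overlap).
|zone P∩zone Q∩zone R| = 0.
|zone P ∪ zone Q ∪ zone R| = 59 − 20 + 0 = 39.00.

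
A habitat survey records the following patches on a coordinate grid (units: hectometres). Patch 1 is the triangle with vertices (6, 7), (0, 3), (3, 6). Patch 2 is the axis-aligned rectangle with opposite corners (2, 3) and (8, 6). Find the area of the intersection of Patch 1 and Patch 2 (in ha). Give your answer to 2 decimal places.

1.58

The intersection is the polygon with vertices (2,4.333), (2,5), (3,6), (4.5,6).
By the shoelace formula its area is 1.58.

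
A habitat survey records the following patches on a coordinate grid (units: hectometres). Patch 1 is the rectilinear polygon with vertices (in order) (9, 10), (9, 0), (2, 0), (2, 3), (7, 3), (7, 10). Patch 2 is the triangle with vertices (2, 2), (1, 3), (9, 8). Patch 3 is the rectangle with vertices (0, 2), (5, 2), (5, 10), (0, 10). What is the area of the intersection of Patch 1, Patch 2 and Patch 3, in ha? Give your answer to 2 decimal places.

The intersection is the polygon with vertices (3.167,3), (2,2), (2,3).
By the shoelace formula its area is 0.58.

0.58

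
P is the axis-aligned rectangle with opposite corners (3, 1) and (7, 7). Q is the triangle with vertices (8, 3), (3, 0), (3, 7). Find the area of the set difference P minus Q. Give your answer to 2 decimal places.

8.03

|P| = 24, |P∩Q| = 15.9667.
|P ∖ Q| = |P| − |P∩Q| = 24 − 15.9667 = 8.03.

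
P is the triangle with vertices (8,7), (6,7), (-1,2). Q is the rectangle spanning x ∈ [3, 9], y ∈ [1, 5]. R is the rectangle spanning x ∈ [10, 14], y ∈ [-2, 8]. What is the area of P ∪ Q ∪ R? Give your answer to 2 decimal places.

68.47

By inclusion–exclusion:
Individual areas: |P| = 5, |Q| = 24, |R| = 40.
|P∩Q| = 0.5302.
|P∩R| = 0.
|Q∩R| = 0 (no overlap).
|P∩Q∩R| = 0.
|P ∪ Q ∪ R| = 69 − 0.5302 + 0 = 68.47.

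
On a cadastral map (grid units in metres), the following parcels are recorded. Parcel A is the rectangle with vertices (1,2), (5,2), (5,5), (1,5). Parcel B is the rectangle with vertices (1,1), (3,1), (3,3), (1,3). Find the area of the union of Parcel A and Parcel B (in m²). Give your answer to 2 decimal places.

By inclusion–exclusion:
Individual areas: |Parcel A| = 12, |Parcel B| = 4.
|Parcel A∩Parcel B|: x∈[1,3], y∈[2,3] → 2·1 = 2.
|Parcel A ∪ Parcel B| = 16 − 2 = 14.00.

14.00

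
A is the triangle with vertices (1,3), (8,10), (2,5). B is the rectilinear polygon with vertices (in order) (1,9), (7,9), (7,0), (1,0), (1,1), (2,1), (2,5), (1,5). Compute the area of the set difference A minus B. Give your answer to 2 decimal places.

0.60

|A| = 3.5, |A∩B| = 2.9.
|A ∖ B| = |A| − |A∩B| = 3.5 − 2.9 = 0.60.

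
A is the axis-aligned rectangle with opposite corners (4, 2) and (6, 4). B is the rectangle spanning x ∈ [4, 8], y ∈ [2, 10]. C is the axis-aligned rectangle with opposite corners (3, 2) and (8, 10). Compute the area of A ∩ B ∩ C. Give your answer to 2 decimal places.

The intersection is the polygon with vertices (6,2), (4,2), (4,4), (6,4).
By the shoelace formula its area is 4.00.

4.00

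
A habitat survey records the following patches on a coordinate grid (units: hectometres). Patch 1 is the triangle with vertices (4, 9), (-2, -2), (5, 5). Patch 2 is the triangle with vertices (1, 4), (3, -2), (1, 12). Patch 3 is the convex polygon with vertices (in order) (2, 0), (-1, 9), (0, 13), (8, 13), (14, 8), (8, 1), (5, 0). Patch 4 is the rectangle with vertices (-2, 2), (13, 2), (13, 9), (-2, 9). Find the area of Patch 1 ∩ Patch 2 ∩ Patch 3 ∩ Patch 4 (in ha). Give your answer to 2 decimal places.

The intersection is the polygon with vertices (2,2), (1.667,2), (1.103,3.69), (1.962,5.264), (2.375,2.375).
By the shoelace formula its area is 2.33.

2.33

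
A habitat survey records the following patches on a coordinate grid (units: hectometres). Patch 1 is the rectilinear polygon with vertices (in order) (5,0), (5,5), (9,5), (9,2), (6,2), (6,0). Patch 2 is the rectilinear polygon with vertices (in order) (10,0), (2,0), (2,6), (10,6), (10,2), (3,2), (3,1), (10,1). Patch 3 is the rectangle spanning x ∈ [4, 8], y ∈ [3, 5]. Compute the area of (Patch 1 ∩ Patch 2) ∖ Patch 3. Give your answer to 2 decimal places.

|Patch 1 ∩ Patch 2| = 13.
|(Patch 1 ∩ Patch 2) ∩ Patch 3| = 6.
|(Patch 1 ∩ Patch 2) ∖ Patch 3| = 13 − 6 = 7.00.

7.00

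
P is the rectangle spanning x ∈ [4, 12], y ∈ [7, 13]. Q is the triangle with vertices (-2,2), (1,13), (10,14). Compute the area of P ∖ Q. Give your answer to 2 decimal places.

35.50

|P| = 48, |P∩Q| = 12.5.
|P ∖ Q| = |P| − |P∩Q| = 48 − 12.5 = 35.50.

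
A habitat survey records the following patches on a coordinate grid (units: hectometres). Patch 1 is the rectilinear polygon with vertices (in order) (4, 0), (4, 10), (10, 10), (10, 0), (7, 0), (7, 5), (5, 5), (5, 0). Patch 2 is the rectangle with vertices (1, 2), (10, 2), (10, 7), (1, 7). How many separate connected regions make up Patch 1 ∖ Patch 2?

3

Patch 1 ∖ Patch 2 splits into 3 disjoint pieces (area 2, area 18, area 6).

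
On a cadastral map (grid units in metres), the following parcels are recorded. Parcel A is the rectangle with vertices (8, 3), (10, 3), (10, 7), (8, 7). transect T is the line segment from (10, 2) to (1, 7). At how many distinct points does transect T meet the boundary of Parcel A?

The segment meets the boundary at (8,3.111), (8.2,3).

2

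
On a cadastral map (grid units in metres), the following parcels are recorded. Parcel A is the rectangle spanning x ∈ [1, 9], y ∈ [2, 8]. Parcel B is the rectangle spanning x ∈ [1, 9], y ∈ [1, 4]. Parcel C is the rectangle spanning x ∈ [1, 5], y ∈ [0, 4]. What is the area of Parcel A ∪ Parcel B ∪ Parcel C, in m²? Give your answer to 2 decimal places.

By inclusion–exclusion:
Individual areas: |Parcel A| = 48, |Parcel B| = 24, |Parcel C| = 16.
|Parcel A∩Parcel B|: x∈[1,9], y∈[2,4] → 8·2 = 16.
|Parcel A∩Parcel C|: x∈[1,5], y∈[2,4] → 4·2 = 8.
|Parcel B∩Parcel C|: x∈[1,5], y∈[1,4] → 4·3 = 12.
|Parcel A∩Parcel B∩Parcel C| = 8.
|Parcel A ∪ Parcel B ∪ Parcel C| = 88 − 36 + 8 = 60.00.

60.00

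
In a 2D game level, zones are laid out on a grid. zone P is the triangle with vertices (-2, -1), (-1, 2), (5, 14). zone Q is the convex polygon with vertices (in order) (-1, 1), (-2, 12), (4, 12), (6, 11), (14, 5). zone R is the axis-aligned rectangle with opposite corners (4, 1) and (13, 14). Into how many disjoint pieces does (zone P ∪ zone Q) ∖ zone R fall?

(zone P ∪ zone Q) ∖ zone R splits into 2 disjoint pieces (area 57.5603, area 0.5083).

2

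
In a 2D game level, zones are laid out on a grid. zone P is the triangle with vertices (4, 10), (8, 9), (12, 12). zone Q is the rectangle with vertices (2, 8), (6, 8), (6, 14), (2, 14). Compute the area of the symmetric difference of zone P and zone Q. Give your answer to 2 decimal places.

|zone P| = 8, |zone Q| = 24, |zone P∩zone Q| = 1.
|zone P △ zone Q| = |zone P| + |zone Q| − 2·|zone P∩zone Q| = 8 + 24 − 2 = 30.00.

30.00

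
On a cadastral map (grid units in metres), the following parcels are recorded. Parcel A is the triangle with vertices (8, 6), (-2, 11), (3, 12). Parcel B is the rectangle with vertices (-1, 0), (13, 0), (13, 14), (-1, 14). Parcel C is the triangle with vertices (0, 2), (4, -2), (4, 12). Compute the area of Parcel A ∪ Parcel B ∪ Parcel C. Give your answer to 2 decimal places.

198.35

By inclusion–exclusion:
Individual areas: |Parcel A| = 17.5, |Parcel B| = 196, |Parcel C| = 28.
|Parcel A∩Parcel B| = 17.15.
|Parcel A∩Parcel C| = 2.4721.
|Parcel B∩Parcel C| = 26.
|Parcel A∩Parcel B∩Parcel C| = 2.4721.
|Parcel A ∪ Parcel B ∪ Parcel C| = 241.5 − 45.6221 + 2.4721 = 198.35.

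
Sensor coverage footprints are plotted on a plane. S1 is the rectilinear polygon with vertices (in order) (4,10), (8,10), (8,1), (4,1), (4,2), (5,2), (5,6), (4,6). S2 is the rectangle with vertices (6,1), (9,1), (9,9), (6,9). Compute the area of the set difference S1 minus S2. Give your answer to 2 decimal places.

|S1| = 32, |S1∩S2| = 16.
|S1 ∖ S2| = |S1| − |S1∩S2| = 32 − 16 = 16.00.

16.00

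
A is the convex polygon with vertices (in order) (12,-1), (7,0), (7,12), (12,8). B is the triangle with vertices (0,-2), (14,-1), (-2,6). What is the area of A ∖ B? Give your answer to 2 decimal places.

|A| = 52.5, |A∩B| = 7.3438.
|A ∖ B| = |A| − |A∩B| = 52.5 − 7.3438 = 45.16.

45.16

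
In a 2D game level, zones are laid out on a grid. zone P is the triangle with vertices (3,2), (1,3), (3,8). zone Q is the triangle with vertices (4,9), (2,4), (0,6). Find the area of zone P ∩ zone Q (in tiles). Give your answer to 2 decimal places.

1.82

The intersection is the polygon with vertices (3,8), (3,6.5), (2,4), (1.571,4.429).
By the shoelace formula its area is 1.82.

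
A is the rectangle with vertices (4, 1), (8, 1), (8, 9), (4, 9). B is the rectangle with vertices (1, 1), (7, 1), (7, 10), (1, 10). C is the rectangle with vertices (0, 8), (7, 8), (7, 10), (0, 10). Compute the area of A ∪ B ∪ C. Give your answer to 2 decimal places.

64.00

By inclusion–exclusion:
Individual areas: |A| = 32, |B| = 54, |C| = 14.
|A∩B|: x∈[4,7], y∈[1,9] → 3·8 = 24.
|A∩C|: x∈[4,7], y∈[8,9] → 3·1 = 3.
|B∩C|: x∈[1,7], y∈[8,10] → 6·2 = 12.
|A∩B∩C| = 3.
|A ∪ B ∪ C| = 100 − 39 + 3 = 64.00.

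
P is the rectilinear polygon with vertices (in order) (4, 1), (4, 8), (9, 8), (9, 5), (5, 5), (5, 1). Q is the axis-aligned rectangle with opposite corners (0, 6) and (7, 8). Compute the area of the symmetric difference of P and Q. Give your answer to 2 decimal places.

21.00

|P| = 19, |Q| = 14, |P∩Q| = 6.
|P △ Q| = |P| + |Q| − 2·|P∩Q| = 19 + 14 − 12 = 21.00.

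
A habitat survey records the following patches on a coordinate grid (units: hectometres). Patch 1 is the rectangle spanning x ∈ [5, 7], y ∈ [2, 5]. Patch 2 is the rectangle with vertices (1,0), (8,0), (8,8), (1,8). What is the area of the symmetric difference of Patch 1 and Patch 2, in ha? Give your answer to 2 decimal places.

50.00

|Patch 1∩Patch 2|: x∈[5,7], y∈[2,5] → 2·3 = 6.
|Patch 1 △ Patch 2| = |Patch 1| + |Patch 2| − 2·|Patch 1∩Patch 2| = 6 + 56 − 12 = 50.00.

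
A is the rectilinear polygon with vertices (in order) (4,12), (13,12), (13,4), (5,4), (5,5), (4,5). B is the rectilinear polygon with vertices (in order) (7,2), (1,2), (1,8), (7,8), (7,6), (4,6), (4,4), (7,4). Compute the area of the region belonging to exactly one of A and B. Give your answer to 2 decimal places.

|A| = 71, |B| = 30, |A∩B| = 6.
|A △ B| = |A| + |B| − 2·|A∩B| = 71 + 30 − 12 = 89.00.

89.00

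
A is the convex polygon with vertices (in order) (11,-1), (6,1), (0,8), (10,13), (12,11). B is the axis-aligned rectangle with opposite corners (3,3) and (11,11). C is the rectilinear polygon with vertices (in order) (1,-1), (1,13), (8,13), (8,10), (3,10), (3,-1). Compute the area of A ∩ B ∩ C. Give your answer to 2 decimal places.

3.00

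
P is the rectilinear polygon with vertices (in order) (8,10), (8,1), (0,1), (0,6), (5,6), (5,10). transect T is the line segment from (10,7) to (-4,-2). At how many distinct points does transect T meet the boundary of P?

2

The segment meets the boundary at (8,5.714), (0.667,1).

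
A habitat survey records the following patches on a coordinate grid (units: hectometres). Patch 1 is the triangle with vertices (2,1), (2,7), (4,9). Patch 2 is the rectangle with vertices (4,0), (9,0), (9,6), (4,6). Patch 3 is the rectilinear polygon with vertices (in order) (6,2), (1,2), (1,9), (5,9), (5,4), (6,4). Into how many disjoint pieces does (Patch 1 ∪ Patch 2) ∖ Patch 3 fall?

(Patch 1 ∪ Patch 2) ∖ Patch 3 splits into 2 disjoint pieces (area 0.125, area 24).

2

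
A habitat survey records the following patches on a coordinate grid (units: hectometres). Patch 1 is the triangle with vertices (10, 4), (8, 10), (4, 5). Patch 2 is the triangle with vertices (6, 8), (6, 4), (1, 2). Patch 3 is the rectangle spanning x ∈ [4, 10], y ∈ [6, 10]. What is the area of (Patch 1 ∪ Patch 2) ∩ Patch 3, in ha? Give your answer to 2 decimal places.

9.83

The region (Patch 1 ∪ Patch 2) ∩ Patch 3 is the polygon with vertices (9.333,6), (4.333,6), (6,8), (6,7.5), (8,10).
By the shoelace formula its area is 9.83.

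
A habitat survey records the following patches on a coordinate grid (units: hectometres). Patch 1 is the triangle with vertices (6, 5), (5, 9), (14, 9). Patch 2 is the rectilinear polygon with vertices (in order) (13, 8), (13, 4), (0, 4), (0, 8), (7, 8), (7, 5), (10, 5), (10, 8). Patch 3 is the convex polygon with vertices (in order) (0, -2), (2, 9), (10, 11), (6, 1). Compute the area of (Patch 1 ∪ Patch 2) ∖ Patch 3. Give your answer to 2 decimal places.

26.62

|Patch 1 ∪ Patch 2| = 56.125.
|(Patch 1 ∪ Patch 2) ∩ Patch 3| = 29.5068.
|(Patch 1 ∪ Patch 2) ∖ Patch 3| = 56.125 − 29.5068 = 26.62.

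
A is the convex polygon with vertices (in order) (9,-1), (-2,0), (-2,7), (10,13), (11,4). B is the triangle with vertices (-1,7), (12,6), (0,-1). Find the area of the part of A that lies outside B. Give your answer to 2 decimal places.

80.51

|A| = 131, |A∩B| = 50.4941.
|A ∖ B| = |A| − |A∩B| = 131 − 50.4941 = 80.51.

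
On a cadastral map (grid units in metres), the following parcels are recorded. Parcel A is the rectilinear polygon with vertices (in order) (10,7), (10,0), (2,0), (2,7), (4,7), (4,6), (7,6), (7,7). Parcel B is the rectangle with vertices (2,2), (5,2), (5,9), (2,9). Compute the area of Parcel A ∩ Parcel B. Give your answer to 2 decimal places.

The intersection is the polygon with vertices (2,7), (4,7), (4,6), (5,6), (5,2), (2,2).
By the shoelace formula its area is 14.00.

14.00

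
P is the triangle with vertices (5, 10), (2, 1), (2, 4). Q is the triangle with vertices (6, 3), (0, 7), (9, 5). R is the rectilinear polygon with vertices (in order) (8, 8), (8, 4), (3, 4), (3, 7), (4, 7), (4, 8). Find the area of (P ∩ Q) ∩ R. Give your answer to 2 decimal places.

0.68

The region (P ∩ Q) ∩ R is the polygon with vertices (3,5), (3,6), (3.15,6.3), (3.724,6.172), (3.273,4.818).
By the shoelace formula its area is 0.68.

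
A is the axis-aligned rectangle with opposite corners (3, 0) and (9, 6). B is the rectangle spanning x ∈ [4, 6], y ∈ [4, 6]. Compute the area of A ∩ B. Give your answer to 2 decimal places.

|A∩B|: x∈[4,6], y∈[4,6] → 2·2 = 4.

4.00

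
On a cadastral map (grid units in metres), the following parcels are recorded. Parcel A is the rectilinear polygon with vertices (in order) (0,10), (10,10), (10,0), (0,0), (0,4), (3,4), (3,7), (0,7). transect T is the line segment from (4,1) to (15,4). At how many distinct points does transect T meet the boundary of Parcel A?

The segment meets the boundary at (10,2.636).

1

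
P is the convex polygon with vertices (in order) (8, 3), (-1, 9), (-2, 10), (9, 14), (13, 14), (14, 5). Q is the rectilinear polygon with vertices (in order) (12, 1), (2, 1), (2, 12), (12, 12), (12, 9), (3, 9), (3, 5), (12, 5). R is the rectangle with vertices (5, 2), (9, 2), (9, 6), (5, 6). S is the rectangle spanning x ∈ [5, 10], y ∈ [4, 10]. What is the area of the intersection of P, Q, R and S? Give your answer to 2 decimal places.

3.25

The intersection is the polygon with vertices (9,4), (6.5,4), (5,5), (9,5).
By the shoelace formula its area is 3.25.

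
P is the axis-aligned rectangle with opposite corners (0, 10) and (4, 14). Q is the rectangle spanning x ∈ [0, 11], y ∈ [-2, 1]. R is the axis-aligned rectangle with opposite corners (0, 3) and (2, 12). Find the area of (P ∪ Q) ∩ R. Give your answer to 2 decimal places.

The region (P ∪ Q) ∩ R is the polygon with vertices (0,12), (2,12), (2,10), (0,10).
By the shoelace formula its area is 4.00.

4.00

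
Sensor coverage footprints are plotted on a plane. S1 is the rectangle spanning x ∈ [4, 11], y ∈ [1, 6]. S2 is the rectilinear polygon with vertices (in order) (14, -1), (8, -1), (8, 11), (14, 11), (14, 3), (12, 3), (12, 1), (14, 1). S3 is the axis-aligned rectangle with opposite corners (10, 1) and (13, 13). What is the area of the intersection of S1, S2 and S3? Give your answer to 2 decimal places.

5.00

The intersection is the polygon with vertices (11,1), (10,1), (10,6), (11,6).
By the shoelace formula its area is 5.00.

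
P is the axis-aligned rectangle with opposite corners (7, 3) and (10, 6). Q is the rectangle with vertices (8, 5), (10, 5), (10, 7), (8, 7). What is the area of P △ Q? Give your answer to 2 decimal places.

|P∩Q|: x∈[8,10], y∈[5,6] → 2·1 = 2.
|P △ Q| = |P| + |Q| − 2·|P∩Q| = 9 + 4 − 4 = 9.00.

9.00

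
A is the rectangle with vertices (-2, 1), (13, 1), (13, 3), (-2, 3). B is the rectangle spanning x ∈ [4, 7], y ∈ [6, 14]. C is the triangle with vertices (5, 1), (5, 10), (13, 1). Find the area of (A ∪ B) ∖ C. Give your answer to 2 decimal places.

34.03

|A ∪ B| = 54.
|(A ∪ B) ∩ C| = 19.9722.
|(A ∪ B) ∖ C| = 54 − 19.9722 = 34.03.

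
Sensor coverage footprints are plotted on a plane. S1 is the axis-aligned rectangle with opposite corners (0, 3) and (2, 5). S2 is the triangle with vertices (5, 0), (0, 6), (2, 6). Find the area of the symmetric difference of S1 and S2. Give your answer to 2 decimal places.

|S1| = 4, |S2| = 6, |S1∩S2| = 0.8167.
|S1 △ S2| = |S1| + |S2| − 2·|S1∩S2| = 4 + 6 − 1.6333 = 8.37.

8.37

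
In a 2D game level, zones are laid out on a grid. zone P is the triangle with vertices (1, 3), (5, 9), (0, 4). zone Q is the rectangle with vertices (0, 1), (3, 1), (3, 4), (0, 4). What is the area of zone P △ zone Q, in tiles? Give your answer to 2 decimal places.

12.33

|zone P| = 5, |zone Q| = 9, |zone P∩zone Q| = 0.8333.
|zone P △ zone Q| = |zone P| + |zone Q| − 2·|zone P∩zone Q| = 5 + 9 − 1.6667 = 12.33.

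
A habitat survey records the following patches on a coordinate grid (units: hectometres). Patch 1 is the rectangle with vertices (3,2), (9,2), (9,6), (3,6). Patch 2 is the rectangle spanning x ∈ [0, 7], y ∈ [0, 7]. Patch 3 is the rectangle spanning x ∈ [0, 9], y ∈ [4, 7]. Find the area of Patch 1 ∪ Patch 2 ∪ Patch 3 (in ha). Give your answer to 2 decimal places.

By inclusion–exclusion:
Individual areas: |Patch 1| = 24, |Patch 2| = 49, |Patch 3| = 27.
|Patch 1∩Patch 2|: x∈[3,7], y∈[2,6] → 4·4 = 16.
|Patch 1∩Patch 3|: x∈[3,9], y∈[4,6] → 6·2 = 12.
|Patch 2∩Patch 3|: x∈[0,7], y∈[4,7] → 7·3 = 21.
|Patch 1∩Patch 2∩Patch 3| = 8.
|Patch 1 ∪ Patch 2 ∪ Patch 3| = 100 − 49 + 8 = 59.00.

59.00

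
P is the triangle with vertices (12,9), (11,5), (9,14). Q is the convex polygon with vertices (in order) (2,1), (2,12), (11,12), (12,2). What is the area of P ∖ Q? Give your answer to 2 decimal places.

|P| = 8.5, |P∩Q| = 6.5544.
|P ∖ Q| = |P| − |P∩Q| = 8.5 − 6.5544 = 1.95.

1.95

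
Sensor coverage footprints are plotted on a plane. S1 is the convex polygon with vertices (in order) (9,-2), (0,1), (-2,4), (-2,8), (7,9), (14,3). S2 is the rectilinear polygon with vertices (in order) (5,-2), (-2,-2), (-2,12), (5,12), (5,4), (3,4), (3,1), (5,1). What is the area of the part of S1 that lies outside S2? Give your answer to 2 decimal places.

|S1| = 115.5, |S1∩S2| = 46.8889.
|S1 ∖ S2| = |S1| − |S1∩S2| = 115.5 − 46.8889 = 68.61.

68.61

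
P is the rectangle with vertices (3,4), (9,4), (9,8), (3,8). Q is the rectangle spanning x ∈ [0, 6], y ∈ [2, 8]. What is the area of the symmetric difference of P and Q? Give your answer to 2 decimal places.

|P∩Q|: x∈[3,6], y∈[4,8] → 3·4 = 12.
|P △ Q| = |P| + |Q| − 2·|P∩Q| = 24 + 36 − 24 = 36.00.

36.00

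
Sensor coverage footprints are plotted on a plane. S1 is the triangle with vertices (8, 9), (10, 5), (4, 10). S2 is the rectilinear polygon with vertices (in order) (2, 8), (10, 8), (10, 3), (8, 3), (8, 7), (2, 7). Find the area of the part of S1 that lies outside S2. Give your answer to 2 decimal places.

|S1| = 7, |S1∩S2| = 3.0833.
|S1 ∖ S2| = |S1| − |S1∩S2| = 7 − 3.0833 = 3.92.

3.92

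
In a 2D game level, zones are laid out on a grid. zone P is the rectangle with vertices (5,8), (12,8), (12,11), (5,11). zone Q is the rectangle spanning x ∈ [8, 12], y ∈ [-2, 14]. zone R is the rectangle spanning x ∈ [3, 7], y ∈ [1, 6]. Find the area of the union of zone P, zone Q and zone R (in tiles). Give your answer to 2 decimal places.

93.00

By inclusion–exclusion:
Individual areas: |zone P| = 21, |zone Q| = 64, |zone R| = 20.
|zone P∩zone Q|: x∈[8,12], y∈[8,11] → 4·3 = 12.
|zone P∩zone R| = 0 (no overlap).
|zone Q∩zone R| = 0 (no overlap).
|zone P∩zone Q∩zone R| = 0.
|zone P ∪ zone Q ∪ zone R| = 105 − 12 + 0 = 93.00.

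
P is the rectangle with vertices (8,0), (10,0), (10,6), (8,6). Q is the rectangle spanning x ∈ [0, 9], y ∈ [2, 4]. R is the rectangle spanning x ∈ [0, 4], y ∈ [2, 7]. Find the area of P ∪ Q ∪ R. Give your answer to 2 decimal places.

By inclusion–exclusion:
Individual areas: |P| = 12, |Q| = 18, |R| = 20.
|P∩Q|: x∈[8,9], y∈[2,4] → 1·2 = 2.
|P∩R| = 0 (no overlap).
|Q∩R|: x∈[0,4], y∈[2,4] → 4·2 = 8.
|P∩Q∩R| = 0.
|P ∪ Q ∪ R| = 50 − 10 + 0 = 40.00.

40.00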